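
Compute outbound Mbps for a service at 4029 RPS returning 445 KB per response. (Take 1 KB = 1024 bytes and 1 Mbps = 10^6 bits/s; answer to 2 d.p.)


Formula: Mbps = payload_bytes * RPS * 8 / 1e6
Payload per request = 445 KB = 445 * 1024 = 455680 bytes
Total bytes/sec = 455680 * 4029 = 1835934720
Total bits/sec = 1835934720 * 8 = 14687477760
Mbps = 14687477760 / 1e6 = 14687.48

14687.48 Mbps


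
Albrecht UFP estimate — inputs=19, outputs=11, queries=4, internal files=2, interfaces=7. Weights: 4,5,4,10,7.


UFP = EI*4 + EO*5 + EQ*4 + ILF*10 + EIF*7
UFP = 19*4 + 11*5 + 4*4 + 2*10 + 7*7
UFP = 76 + 55 + 16 + 20 + 49
UFP = 216

216


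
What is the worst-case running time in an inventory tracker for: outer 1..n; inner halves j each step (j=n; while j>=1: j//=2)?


Reasoning: n times log n
Complexity: O(n log n)

O(n log n)


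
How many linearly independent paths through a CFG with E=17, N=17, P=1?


Formula: V(G) = E - N + 2P
V(G) = 17 - 17 + 2*1
V(G) = 0 + 2
V(G) = 2

2


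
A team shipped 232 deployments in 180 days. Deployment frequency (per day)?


Formula: deployments per day = releases / days
= 232 / 180
= 1.289 deploys/day
(equivalently, 9.02 deploys/week)

1.289 deploys/day


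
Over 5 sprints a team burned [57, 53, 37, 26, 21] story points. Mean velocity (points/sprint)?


Formula: Avg velocity = Total points / Number of sprints
Points: [57, 53, 37, 26, 21]
Sum = 57 + 53 + 37 + 26 + 21 = 194
Avg velocity = 194 / 5 = 38.8 points/sprint

38.8 points/sprint


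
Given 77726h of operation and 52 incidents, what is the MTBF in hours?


Formula: MTBF = Total operating time / Number of failures
MTBF = 77726 / 52
MTBF = 1494.73 hours

1494.73 hours


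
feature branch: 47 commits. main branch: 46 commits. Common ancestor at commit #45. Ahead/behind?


Common ancestor: commit #45
feature commits after divergence: 47 - 45 = 2
main commits after divergence: 46 - 45 = 1
feature is 2 commits ahead of main
main is 1 commits ahead of feature

feature ahead: 2, main ahead: 1


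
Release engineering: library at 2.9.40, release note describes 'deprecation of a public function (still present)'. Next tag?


Current: 2.9.40
Change category: 'deprecation of a public function (still present)' → minor bump
SemVer rule: minor bump → increment MINOR, reset PATCH to 0 (MAJOR unchanged)
New: 2.10.0

2.10.0


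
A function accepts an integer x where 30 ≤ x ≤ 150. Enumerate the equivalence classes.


Valid range: [30, 150]
Class 1: x < 30 — invalid
Class 2: 30 ≤ x ≤ 150 — valid
Class 3: x > 150 — invalid
Total equivalence classes: 3

3 equivalence classes


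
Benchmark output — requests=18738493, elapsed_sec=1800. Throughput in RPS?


Formula: throughput = requests / seconds
throughput = 18738493 / 1800
throughput = 10410.27 requests/second

10410.27 requests/second


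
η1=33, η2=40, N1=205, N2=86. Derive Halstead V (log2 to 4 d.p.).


Formula: V = N * log2(η), where N = N1 + N2 and η = η1 + η2
η = 33 + 40 = 73
N = 205 + 86 = 291
log2(73) ≈ 6.1898
V = 291 * 6.1898 = 1801.23

1801.23


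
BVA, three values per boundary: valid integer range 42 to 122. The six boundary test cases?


Range: [42, 122]
Boundaries: just below min, min, min+1, max-1, max, just above max
Values: [41, 42, 43, 121, 122, 123]

[41, 42, 43, 121, 122, 123]


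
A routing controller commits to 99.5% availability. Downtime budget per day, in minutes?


Formula: allowed downtime = period * (100 - SLA) / 100
Period (day) = 1440 minutes
Unavailability fraction = (100 - 99.5) / 100
Allowed downtime = 1440 * (100 - 99.5) / 100
Allowed downtime = 7.2 minutes

7.2 minutes


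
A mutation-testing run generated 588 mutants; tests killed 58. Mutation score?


Mutation score = killed / total * 100
Mutation score = 58 / 588 * 100
Mutation score = 9.86%

9.86%


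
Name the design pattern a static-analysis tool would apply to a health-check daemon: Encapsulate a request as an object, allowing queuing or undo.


This matches the Command pattern

Command


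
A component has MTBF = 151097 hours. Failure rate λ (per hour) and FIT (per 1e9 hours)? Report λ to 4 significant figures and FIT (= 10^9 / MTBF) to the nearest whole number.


Formula: λ = 1 / MTBF; FIT = λ × 1e9 = 1e9 / MTBF
λ = 1 / 151097 ≈ 6.618e-06 failures/hour
FIT = 1e9 / 151097 ≈ 6618 failures per 1e9 hours (nearest whole number)

λ = 6.618e-06 /h, FIT = 6618


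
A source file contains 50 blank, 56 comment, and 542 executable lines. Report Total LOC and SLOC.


Total LOC = blank + comment + code
Total LOC = 50 + 56 + 542 = 648
SLOC (source only) = code = 542

Total LOC: 648, SLOC: 542


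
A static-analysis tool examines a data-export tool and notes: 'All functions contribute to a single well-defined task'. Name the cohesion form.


Reasoning: Best: single purpose
Type: Functional cohesion

Functional cohesion


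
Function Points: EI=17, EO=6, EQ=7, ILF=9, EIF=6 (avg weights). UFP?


UFP = EI*4 + EO*5 + EQ*4 + ILF*10 + EIF*7
UFP = 17*4 + 6*5 + 7*4 + 9*10 + 6*7
UFP = 68 + 30 + 28 + 90 + 42
UFP = 258

258


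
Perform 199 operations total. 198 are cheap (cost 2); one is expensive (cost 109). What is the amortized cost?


Formula: Amortized cost = Total cost / Operations
Total cost = (198 * 2) + (1 * 109)
Total cost = 396 + 109 = 505
Amortized = 505 / 199 = 2.5377

2.5377


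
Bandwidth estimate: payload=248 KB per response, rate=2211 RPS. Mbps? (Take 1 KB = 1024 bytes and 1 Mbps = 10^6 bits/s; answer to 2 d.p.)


Formula: Mbps = payload_bytes * RPS * 8 / 1e6
Payload per request = 248 KB = 248 * 1024 = 253952 bytes
Total bytes/sec = 253952 * 2211 = 561487872
Total bits/sec = 561487872 * 8 = 4491902976
Mbps = 4491902976 / 1e6 = 4491.9

4491.9 Mbps


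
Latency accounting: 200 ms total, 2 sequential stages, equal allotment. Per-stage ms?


Formula: per_stage = total_budget / stages
per_stage = 200 / 2
per_stage = 100.0 ms

100.0 ms


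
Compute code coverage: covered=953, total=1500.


Coverage = covered / total * 100
Coverage = 953 / 1500 * 100
Coverage = 63.53%

63.53%


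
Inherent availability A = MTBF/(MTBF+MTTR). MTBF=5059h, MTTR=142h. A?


Availability = MTBF / (MTBF + MTTR)
Availability = 5059 / (5059 + 142)
Availability = 5059 / 5201
Availability = 97.2698%

97.2698%


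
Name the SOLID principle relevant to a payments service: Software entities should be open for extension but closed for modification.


This describes the Open/Closed Principle (OCP)

Open/Closed Principle (OCP)


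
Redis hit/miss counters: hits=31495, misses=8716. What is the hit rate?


Formula: hit rate = hits / (hits + misses) * 100
hit rate = 31495 / (31495 + 8716) * 100
hit rate = 31495 / 40211 * 100
hit rate = 78.32%

78.32%


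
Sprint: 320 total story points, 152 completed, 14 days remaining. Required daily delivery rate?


Formula: Required rate = Remaining points / Days left
Remaining = 320 - 152 = 168 points
Required rate = 168 / 14 = 12.0 points/day

12.0 points/day


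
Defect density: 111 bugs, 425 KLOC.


Defect density = defects / KLOC
Defect density = 111 / 425
Defect density = 0.261 defects/KLOC

0.261 defects/KLOC


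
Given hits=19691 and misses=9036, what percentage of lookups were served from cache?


Formula: hit rate = hits / (hits + misses) * 100
hit rate = 19691 / (19691 + 9036) * 100
hit rate = 19691 / 28727 * 100
hit rate = 68.55%

68.55%


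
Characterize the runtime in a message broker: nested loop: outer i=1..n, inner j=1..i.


Reasoning: triangle: n(n+1)/2 ~ n^2/2
Complexity: O(n^2)

O(n^2)


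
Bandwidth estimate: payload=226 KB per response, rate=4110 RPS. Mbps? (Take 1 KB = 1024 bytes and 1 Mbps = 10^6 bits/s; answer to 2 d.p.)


Formula: Mbps = payload_bytes * RPS * 8 / 1e6
Payload per request = 226 KB = 226 * 1024 = 231424 bytes
Total bytes/sec = 231424 * 4110 = 951152640
Total bits/sec = 951152640 * 8 = 7609221120
Mbps = 7609221120 / 1e6 = 7609.22

7609.22 Mbps


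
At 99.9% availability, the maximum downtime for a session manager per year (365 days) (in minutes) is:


Formula: allowed downtime = period * (100 - SLA) / 100
Period (year (365 days)) = 525600 minutes
Unavailability fraction = (100 - 99.9) / 100
Allowed downtime = 525600 * (100 - 99.9) / 100
Allowed downtime = 525.6 minutes

525.6 minutes


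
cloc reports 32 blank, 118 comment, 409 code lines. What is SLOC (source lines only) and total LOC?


Total LOC = blank + comment + code
Total LOC = 32 + 118 + 409 = 559
SLOC (source only) = code = 409

Total LOC: 559, SLOC: 409


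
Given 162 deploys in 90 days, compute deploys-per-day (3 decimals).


Formula: deployments per day = releases / days
= 162 / 90
= 1.8 deploys/day
(equivalently, 12.6 deploys/week)

1.8 deploys/day


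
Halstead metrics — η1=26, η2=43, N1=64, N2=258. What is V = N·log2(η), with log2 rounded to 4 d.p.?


Formula: V = N * log2(η), where N = N1 + N2 and η = η1 + η2
η = 26 + 43 = 69
N = 64 + 258 = 322
log2(69) ≈ 6.1085
V = 322 * 6.1085 = 1966.94

1966.94


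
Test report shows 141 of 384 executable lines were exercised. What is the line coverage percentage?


Coverage = covered / total * 100
Coverage = 141 / 384 * 100
Coverage = 36.72%

36.72%


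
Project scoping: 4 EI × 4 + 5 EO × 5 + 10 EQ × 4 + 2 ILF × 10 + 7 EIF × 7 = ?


UFP = EI*4 + EO*5 + EQ*4 + ILF*10 + EIF*7
UFP = 4*4 + 5*5 + 10*4 + 2*10 + 7*7
UFP = 16 + 25 + 40 + 20 + 49
UFP = 150

150


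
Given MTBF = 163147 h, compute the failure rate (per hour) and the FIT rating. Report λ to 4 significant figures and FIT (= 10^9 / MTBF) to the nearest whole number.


Formula: λ = 1 / MTBF; FIT = λ × 1e9 = 1e9 / MTBF
λ = 1 / 163147 ≈ 6.129e-06 failures/hour
FIT = 1e9 / 163147 ≈ 6129 failures per 1e9 hours (nearest whole number)

λ = 6.129e-06 /h, FIT = 6129


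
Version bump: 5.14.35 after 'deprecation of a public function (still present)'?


Current: 5.14.35
Change category: 'deprecation of a public function (still present)' → minor bump
SemVer rule: minor bump → increment MINOR, reset PATCH to 0 (MAJOR unchanged)
New: 5.15.0

5.15.0


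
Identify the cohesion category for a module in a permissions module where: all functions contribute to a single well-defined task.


Reasoning: Best: single purpose
Type: Functional cohesion

Functional cohesion


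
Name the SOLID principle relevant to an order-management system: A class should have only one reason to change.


This describes the Single Responsibility Principle (SRP)

Single Responsibility Principle (SRP)


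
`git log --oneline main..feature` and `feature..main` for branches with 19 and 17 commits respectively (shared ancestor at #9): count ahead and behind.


Common ancestor: commit #9
feature commits after divergence: 19 - 9 = 10
main commits after divergence: 17 - 9 = 8
feature is 10 commits ahead of main
main is 8 commits ahead of feature

feature ahead: 10, main ahead: 8


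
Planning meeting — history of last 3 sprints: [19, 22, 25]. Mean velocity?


Formula: Avg velocity = Total points / Number of sprints
Points: [19, 22, 25]
Sum = 19 + 22 + 25 = 66
Avg velocity = 66 / 3 = 22.0 points/sprint

22.0 points/sprint


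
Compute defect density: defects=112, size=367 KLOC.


Defect density = defects / KLOC
Defect density = 112 / 367
Defect density = 0.305 defects/KLOC

0.305 defects/KLOC


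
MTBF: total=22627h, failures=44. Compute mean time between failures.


Formula: MTBF = Total operating time / Number of failures
MTBF = 22627 / 44
MTBF = 514.25 hours

514.25 hours


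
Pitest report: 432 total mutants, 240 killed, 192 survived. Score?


Mutation score = killed / total * 100
Mutation score = 240 / 432 * 100
Mutation score = 55.56%

55.56%


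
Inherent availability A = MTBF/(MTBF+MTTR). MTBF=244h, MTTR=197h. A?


Availability = MTBF / (MTBF + MTTR)
Availability = 244 / (244 + 197)
Availability = 244 / 441
Availability = 55.3288%

55.3288%


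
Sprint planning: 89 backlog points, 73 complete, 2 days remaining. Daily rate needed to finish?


Formula: Required rate = Remaining points / Days left
Remaining = 89 - 73 = 16 points
Required rate = 16 / 2 = 8.0 points/day

8.0 points/day


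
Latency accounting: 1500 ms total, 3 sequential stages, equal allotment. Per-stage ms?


Formula: per_stage = total_budget / stages
per_stage = 1500 / 3
per_stage = 500.0 ms

500.0 ms


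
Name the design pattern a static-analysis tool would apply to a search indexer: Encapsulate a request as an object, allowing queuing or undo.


This matches the Command pattern

Command


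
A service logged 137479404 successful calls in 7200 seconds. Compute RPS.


Formula: throughput = requests / seconds
throughput = 137479404 / 7200
throughput = 19094.36 requests/second

19094.36 requests/second


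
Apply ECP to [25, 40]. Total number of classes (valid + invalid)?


Valid range: [25, 40]
Class 1: x < 25 — invalid
Class 2: 25 ≤ x ≤ 40 — valid
Class 3: x > 40 — invalid
Total equivalence classes: 3

3 equivalence classes


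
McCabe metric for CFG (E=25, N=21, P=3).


Formula: V(G) = E - N + 2P
V(G) = 25 - 21 + 2*3
V(G) = 4 + 6
V(G) = 10

10


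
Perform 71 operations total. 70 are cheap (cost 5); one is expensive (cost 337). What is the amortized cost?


Formula: Amortized cost = Total cost / Operations
Total cost = (70 * 5) + (1 * 337)
Total cost = 350 + 337 = 687
Amortized = 687 / 71 = 9.6761

9.6761


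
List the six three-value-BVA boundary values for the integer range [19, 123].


Range: [19, 123]
Boundaries: just below min, min, min+1, max-1, max, just above max
Values: [18, 19, 20, 122, 123, 124]

[18, 19, 20, 122, 123, 124]


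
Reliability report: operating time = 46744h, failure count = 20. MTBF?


Formula: MTBF = Total operating time / Number of failures
MTBF = 46744 / 20
MTBF = 2337.2 hours

2337.2 hours


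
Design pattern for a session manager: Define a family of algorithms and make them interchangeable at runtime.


This matches the Strategy pattern

Strategy


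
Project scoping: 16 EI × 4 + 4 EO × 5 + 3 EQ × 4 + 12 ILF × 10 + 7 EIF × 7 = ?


UFP = EI*4 + EO*5 + EQ*4 + ILF*10 + EIF*7
UFP = 16*4 + 4*5 + 3*4 + 12*10 + 7*7
UFP = 64 + 20 + 12 + 120 + 49
UFP = 265

265


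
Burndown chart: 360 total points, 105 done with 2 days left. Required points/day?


Formula: Required rate = Remaining points / Days left
Remaining = 360 - 105 = 255 points
Required rate = 255 / 2 = 127.5 points/day

127.5 points/day


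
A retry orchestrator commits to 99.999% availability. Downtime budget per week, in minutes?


Formula: allowed downtime = period * (100 - SLA) / 100
Period (week) = 10080 minutes
Unavailability fraction = (100 - 99.999) / 100
Allowed downtime = 10080 * (100 - 99.999) / 100
Allowed downtime = 0.1008 minutes

0.1008 minutes


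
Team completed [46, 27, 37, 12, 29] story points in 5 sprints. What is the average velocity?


Formula: Avg velocity = Total points / Number of sprints
Points: [46, 27, 37, 12, 29]
Sum = 46 + 27 + 37 + 12 + 29 = 151
Avg velocity = 151 / 5 = 30.2 points/sprint

30.2 points/sprint


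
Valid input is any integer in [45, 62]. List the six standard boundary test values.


Range: [45, 62]
Boundaries: just below min, min, min+1, max-1, max, just above max
Values: [44, 45, 46, 61, 62, 63]

[44, 45, 46, 61, 62, 63]


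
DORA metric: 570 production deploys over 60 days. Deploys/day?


Formula: deployments per day = releases / days
= 570 / 60
= 9.5 deploys/day
(equivalently, 66.5 deploys/week)

9.5 deploys/day


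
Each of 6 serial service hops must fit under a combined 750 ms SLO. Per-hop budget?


Formula: per_stage = total_budget / stages
per_stage = 750 / 6
per_stage = 125.0 ms

125.0 ms


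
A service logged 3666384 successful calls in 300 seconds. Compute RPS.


Formula: throughput = requests / seconds
throughput = 3666384 / 300
throughput = 12221.28 requests/second

12221.28 requests/second


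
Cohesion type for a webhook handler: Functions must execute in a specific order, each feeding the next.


Reasoning: Output of one is input to next
Type: Sequential cohesion

Sequential cohesion


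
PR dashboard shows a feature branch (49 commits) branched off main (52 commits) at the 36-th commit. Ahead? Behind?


Common ancestor: commit #36
feature commits after divergence: 49 - 36 = 13
main commits after divergence: 52 - 36 = 16
feature is 13 commits ahead of main
main is 16 commits ahead of feature

feature ahead: 13, main ahead: 16


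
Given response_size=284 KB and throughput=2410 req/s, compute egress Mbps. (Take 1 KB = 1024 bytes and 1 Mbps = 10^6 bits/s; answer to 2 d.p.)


Formula: Mbps = payload_bytes * RPS * 8 / 1e6
Payload per request = 284 KB = 284 * 1024 = 290816 bytes
Total bytes/sec = 290816 * 2410 = 700866560
Total bits/sec = 700866560 * 8 = 5606932480
Mbps = 5606932480 / 1e6 = 5606.93

5606.93 Mbps


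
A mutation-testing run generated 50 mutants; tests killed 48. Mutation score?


Mutation score = killed / total * 100
Mutation score = 48 / 50 * 100
Mutation score = 96.0%

96.0%


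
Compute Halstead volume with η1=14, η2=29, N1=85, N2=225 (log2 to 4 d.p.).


Formula: V = N * log2(η), where N = N1 + N2 and η = η1 + η2
η = 14 + 29 = 43
N = 85 + 225 = 310
log2(43) ≈ 5.4263
V = 310 * 5.4263 = 1682.15

1682.15


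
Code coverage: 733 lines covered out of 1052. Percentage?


Coverage = covered / total * 100
Coverage = 733 / 1052 * 100
Coverage = 69.68%

69.68%


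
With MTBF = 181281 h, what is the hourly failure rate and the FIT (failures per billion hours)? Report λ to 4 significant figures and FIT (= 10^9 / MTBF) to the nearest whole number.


Formula: λ = 1 / MTBF; FIT = λ × 1e9 = 1e9 / MTBF
λ = 1 / 181281 ≈ 5.516e-06 failures/hour
FIT = 1e9 / 181281 ≈ 5516 failures per 1e9 hours (nearest whole number)

λ = 5.516e-06 /h, FIT = 5516


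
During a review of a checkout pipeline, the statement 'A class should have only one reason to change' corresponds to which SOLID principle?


This describes the Single Responsibility Principle (SRP)

Single Responsibility Principle (SRP)


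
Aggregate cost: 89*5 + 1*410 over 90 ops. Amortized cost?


Formula: Amortized cost = Total cost / Operations
Total cost = (89 * 5) + (1 * 410)
Total cost = 445 + 410 = 855
Amortized = 855 / 90 = 9.5

9.5


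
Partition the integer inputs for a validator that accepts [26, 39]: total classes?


Valid range: [26, 39]
Class 1: x < 26 — invalid
Class 2: 26 ≤ x ≤ 39 — valid
Class 3: x > 39 — invalid
Total equivalence classes: 3

3 equivalence classes


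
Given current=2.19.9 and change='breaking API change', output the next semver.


Current: 2.19.9
Change category: 'breaking API change' → major bump
SemVer rule: major bump → increment MAJOR, reset MINOR and PATCH to 0
New: 3.0.0

3.0.0


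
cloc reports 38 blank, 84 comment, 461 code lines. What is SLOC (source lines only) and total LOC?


Total LOC = blank + comment + code
Total LOC = 38 + 84 + 461 = 583
SLOC (source only) = code = 461

Total LOC: 583, SLOC: 461


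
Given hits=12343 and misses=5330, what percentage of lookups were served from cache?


Formula: hit rate = hits / (hits + misses) * 100
hit rate = 12343 / (12343 + 5330) * 100
hit rate = 12343 / 17673 * 100
hit rate = 69.84%

69.84%


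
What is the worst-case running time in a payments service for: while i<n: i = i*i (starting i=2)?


Reasoning: squaring drives double-exponential growth; iterations ~ log log n
Complexity: O(log log n)

O(log log n)


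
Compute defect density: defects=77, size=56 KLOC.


Defect density = defects / KLOC
Defect density = 77 / 56
Defect density = 1.375 defects/KLOC

1.375 defects/KLOC


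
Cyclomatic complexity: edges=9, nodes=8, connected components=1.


Formula: V(G) = E - N + 2P
V(G) = 9 - 8 + 2*1
V(G) = 1 + 2
V(G) = 3

3


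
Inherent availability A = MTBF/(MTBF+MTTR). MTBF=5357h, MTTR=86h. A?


Availability = MTBF / (MTBF + MTTR)
Availability = 5357 / (5357 + 86)
Availability = 5357 / 5443
Availability = 98.42%

98.42%


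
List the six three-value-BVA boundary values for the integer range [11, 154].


Range: [11, 154]
Boundaries: just below min, min, min+1, max-1, max, just above max
Values: [10, 11, 12, 153, 154, 155]

[10, 11, 12, 153, 154, 155]


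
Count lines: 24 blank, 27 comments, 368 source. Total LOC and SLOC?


Total LOC = blank + comment + code
Total LOC = 24 + 27 + 368 = 419
SLOC (source only) = code = 368

Total LOC: 419, SLOC: 368


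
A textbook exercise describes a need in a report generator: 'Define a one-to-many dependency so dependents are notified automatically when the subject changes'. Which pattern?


This matches the Observer pattern

Observer


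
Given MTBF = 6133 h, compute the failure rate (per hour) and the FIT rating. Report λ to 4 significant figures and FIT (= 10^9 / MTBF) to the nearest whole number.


Formula: λ = 1 / MTBF; FIT = λ × 1e9 = 1e9 / MTBF
λ = 1 / 6133 ≈ 1.631e-04 failures/hour
FIT = 1e9 / 6133 ≈ 163052 failures per 1e9 hours (nearest whole number)

λ = 1.631e-04 /h, FIT = 163052


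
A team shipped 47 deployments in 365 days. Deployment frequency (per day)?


Formula: deployments per day = releases / days
= 47 / 365
= 0.129 deploys/day
(equivalently, 0.9 deploys/week)

0.129 deploys/day


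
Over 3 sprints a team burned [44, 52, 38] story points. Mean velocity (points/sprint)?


Formula: Avg velocity = Total points / Number of sprints
Points: [44, 52, 38]
Sum = 44 + 52 + 38 = 134
Avg velocity = 134 / 3 = 44.67 points/sprint

44.67 points/sprint


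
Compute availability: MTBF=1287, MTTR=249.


Availability = MTBF / (MTBF + MTTR)
Availability = 1287 / (1287 + 249)
Availability = 1287 / 1536
Availability = 83.7891%

83.7891%


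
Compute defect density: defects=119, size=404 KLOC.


Defect density = defects / KLOC
Defect density = 119 / 404
Defect density = 0.295 defects/KLOC

0.295 defects/KLOC


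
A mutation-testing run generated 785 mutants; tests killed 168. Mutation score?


Mutation score = killed / total * 100
Mutation score = 168 / 785 * 100
Mutation score = 21.4%

21.4%


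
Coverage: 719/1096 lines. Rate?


Coverage = covered / total * 100
Coverage = 719 / 1096 * 100
Coverage = 65.6%

65.6%


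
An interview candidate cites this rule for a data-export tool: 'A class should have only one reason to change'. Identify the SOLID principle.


This describes the Single Responsibility Principle (SRP)

Single Responsibility Principle (SRP)


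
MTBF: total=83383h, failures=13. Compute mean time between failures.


Formula: MTBF = Total operating time / Number of failures
MTBF = 83383 / 13
MTBF = 6414.08 hours

6414.08 hours


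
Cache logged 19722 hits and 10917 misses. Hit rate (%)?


Formula: hit rate = hits / (hits + misses) * 100
hit rate = 19722 / (19722 + 10917) * 100
hit rate = 19722 / 30639 * 100
hit rate = 64.37%

64.37%


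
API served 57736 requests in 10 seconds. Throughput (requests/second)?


Formula: throughput = requests / seconds
throughput = 57736 / 10
throughput = 5773.6 requests/second

5773.6 requests/second


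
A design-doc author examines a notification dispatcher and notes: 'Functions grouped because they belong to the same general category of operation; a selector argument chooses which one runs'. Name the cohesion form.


Reasoning: Grouped by category of activity, not by data or sequence
Type: Logical cohesion

Logical cohesion


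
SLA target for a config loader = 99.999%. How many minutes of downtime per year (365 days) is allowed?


Formula: allowed downtime = period * (100 - SLA) / 100
Period (year (365 days)) = 525600 minutes
Unavailability fraction = (100 - 99.999) / 100
Allowed downtime = 525600 * (100 - 99.999) / 100
Allowed downtime = 5.256 minutes

5.256 minutes


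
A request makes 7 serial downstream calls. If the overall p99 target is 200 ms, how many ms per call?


Formula: per_stage = total_budget / stages
per_stage = 200 / 7
per_stage = 28.57 ms

28.57 ms


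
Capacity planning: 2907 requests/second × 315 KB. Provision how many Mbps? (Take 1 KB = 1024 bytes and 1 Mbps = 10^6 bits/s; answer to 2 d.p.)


Formula: Mbps = payload_bytes * RPS * 8 / 1e6
Payload per request = 315 KB = 315 * 1024 = 322560 bytes
Total bytes/sec = 322560 * 2907 = 937681920
Total bits/sec = 937681920 * 8 = 7501455360
Mbps = 7501455360 / 1e6 = 7501.46

7501.46 Mbps


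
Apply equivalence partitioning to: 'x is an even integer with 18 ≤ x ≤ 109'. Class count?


Constraint: even integers in [18, 109]
Class 1: x < 18 — out-of-range invalid
Class 2: x in [18,109] but odd — wrong type invalid
Class 3: x in [18,109] and even — valid
Class 4: x > 109 — out-of-range invalid
Total equivalence classes: 4

4 equivalence classes


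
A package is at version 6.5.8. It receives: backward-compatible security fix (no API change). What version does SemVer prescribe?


Current: 6.5.8
Change category: 'backward-compatible security fix (no API change)' → patch bump
SemVer rule: patch bump → increment PATCH (MAJOR and MINOR unchanged)
New: 6.5.9

6.5.9


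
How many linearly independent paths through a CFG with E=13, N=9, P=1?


Formula: V(G) = E - N + 2P
V(G) = 13 - 9 + 2*1
V(G) = 4 + 2
V(G) = 6

6


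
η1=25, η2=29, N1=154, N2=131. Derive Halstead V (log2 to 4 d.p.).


Formula: V = N * log2(η), where N = N1 + N2 and η = η1 + η2
η = 25 + 29 = 54
N = 154 + 131 = 285
log2(54) ≈ 5.7549
V = 285 * 5.7549 = 1640.15

1640.15


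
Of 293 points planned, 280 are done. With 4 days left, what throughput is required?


Formula: Required rate = Remaining points / Days left
Remaining = 293 - 280 = 13 points
Required rate = 13 / 4 = 3.25 points/day

3.25 points/day


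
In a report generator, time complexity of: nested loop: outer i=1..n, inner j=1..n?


Reasoning: n iterations times n iterations
Complexity: O(n^2)

O(n^2)


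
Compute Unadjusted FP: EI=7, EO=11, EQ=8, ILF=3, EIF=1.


UFP = EI*4 + EO*5 + EQ*4 + ILF*10 + EIF*7
UFP = 7*4 + 11*5 + 8*4 + 3*10 + 1*7
UFP = 28 + 55 + 32 + 30 + 7
UFP = 152

152


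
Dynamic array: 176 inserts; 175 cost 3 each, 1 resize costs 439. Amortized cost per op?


Formula: Amortized cost = Total cost / Operations
Total cost = (175 * 3) + (1 * 439)
Total cost = 525 + 439 = 964
Amortized = 964 / 176 = 5.4773

5.4773


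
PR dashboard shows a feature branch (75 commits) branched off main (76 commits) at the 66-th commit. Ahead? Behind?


Common ancestor: commit #66
feature commits after divergence: 75 - 66 = 9
main commits after divergence: 76 - 66 = 10
feature is 9 commits ahead of main
main is 10 commits ahead of feature

feature ahead: 9, main ahead: 10


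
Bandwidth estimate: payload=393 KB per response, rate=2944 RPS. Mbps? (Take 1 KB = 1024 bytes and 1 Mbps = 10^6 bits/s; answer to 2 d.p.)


Formula: Mbps = payload_bytes * RPS * 8 / 1e6
Payload per request = 393 KB = 393 * 1024 = 402432 bytes
Total bytes/sec = 402432 * 2944 = 1184759808
Total bits/sec = 1184759808 * 8 = 9478078464
Mbps = 9478078464 / 1e6 = 9478.08

9478.08 Mbps


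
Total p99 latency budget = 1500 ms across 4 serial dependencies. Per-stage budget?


Formula: per_stage = total_budget / stages
per_stage = 1500 / 4
per_stage = 375.0 ms

375.0 ms


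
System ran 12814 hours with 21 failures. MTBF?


Formula: MTBF = Total operating time / Number of failures
MTBF = 12814 / 21
MTBF = 610.19 hours

610.19 hours


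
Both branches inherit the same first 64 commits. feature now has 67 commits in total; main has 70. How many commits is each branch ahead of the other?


Common ancestor: commit #64
feature commits after divergence: 67 - 64 = 3
main commits after divergence: 70 - 64 = 6
feature is 3 commits ahead of main
main is 6 commits ahead of feature

feature ahead: 3, main ahead: 6


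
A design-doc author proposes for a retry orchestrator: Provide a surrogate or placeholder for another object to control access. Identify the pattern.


This matches the Proxy pattern

Proxy


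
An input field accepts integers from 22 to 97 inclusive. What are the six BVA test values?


Range: [22, 97]
Boundaries: just below min, min, min+1, max-1, max, just above max
Values: [21, 22, 23, 96, 97, 98]

[21, 22, 23, 96, 97, 98]


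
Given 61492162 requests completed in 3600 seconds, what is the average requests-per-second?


Formula: throughput = requests / seconds
throughput = 61492162 / 3600
throughput = 17081.16 requests/second

17081.16 requests/second


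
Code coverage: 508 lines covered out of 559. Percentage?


Coverage = covered / total * 100
Coverage = 508 / 559 * 100
Coverage = 90.88%

90.88%


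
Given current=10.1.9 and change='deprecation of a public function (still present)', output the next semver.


Current: 10.1.9
Change category: 'deprecation of a public function (still present)' → minor bump
SemVer rule: minor bump → increment MINOR, reset PATCH to 0 (MAJOR unchanged)
New: 10.2.0

10.2.0


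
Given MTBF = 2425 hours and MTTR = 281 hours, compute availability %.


Availability = MTBF / (MTBF + MTTR)
Availability = 2425 / (2425 + 281)
Availability = 2425 / 2706
Availability = 89.6157%

89.6157%


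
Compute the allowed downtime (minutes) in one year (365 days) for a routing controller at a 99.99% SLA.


Formula: allowed downtime = period * (100 - SLA) / 100
Period (year (365 days)) = 525600 minutes
Unavailability fraction = (100 - 99.99) / 100
Allowed downtime = 525600 * (100 - 99.99) / 100
Allowed downtime = 52.56 minutes

52.56 minutes


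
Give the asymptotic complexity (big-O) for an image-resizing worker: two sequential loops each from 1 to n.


Reasoning: sequential dominates: O(n) + O(n) = O(n)
Complexity: O(n)

O(n)


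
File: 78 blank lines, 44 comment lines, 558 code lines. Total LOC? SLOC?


Total LOC = blank + comment + code
Total LOC = 78 + 44 + 558 = 680
SLOC (source only) = code = 558

Total LOC: 680, SLOC: 558


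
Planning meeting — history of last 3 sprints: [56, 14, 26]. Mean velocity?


Formula: Avg velocity = Total points / Number of sprints
Points: [56, 14, 26]
Sum = 56 + 14 + 26 = 96
Avg velocity = 96 / 3 = 32.0 points/sprint

32.0 points/sprint


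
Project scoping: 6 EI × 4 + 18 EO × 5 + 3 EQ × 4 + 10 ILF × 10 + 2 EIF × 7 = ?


UFP = EI*4 + EO*5 + EQ*4 + ILF*10 + EIF*7
UFP = 6*4 + 18*5 + 3*4 + 10*10 + 2*7
UFP = 24 + 90 + 12 + 100 + 14
UFP = 240

240


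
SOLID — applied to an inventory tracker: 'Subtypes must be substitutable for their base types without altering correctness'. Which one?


This describes the Liskov Substitution Principle (LSP)

Liskov Substitution Principle (LSP)


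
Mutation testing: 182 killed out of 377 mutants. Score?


Mutation score = killed / total * 100
Mutation score = 182 / 377 * 100
Mutation score = 48.28%

48.28%


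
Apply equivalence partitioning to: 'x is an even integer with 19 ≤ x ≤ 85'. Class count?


Constraint: even integers in [19, 85]
Class 1: x < 19 — out-of-range invalid
Class 2: x in [19,85] but odd — wrong type invalid
Class 3: x in [19,85] and even — valid
Class 4: x > 85 — out-of-range invalid
Total equivalence classes: 4

4 equivalence classes


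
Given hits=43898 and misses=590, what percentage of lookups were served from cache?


Formula: hit rate = hits / (hits + misses) * 100
hit rate = 43898 / (43898 + 590) * 100
hit rate = 43898 / 44488 * 100
hit rate = 98.67%

98.67%


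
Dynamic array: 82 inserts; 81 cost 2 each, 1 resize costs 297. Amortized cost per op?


Formula: Amortized cost = Total cost / Operations
Total cost = (81 * 2) + (1 * 297)
Total cost = 162 + 297 = 459
Amortized = 459 / 82 = 5.5976

5.5976


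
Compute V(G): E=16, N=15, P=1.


Formula: V(G) = E - N + 2P
V(G) = 16 - 15 + 2*1
V(G) = 1 + 2
V(G) = 3

3


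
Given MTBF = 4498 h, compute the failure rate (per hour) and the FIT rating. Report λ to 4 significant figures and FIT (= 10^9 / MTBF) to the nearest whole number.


Formula: λ = 1 / MTBF; FIT = λ × 1e9 = 1e9 / MTBF
λ = 1 / 4498 ≈ 2.223e-04 failures/hour
FIT = 1e9 / 4498 ≈ 222321 failures per 1e9 hours (nearest whole number)

λ = 2.223e-04 /h, FIT = 222321


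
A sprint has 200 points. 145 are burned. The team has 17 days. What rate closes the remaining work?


Formula: Required rate = Remaining points / Days left
Remaining = 200 - 145 = 55 points
Required rate = 55 / 17 = 3.24 points/day

3.24 points/day


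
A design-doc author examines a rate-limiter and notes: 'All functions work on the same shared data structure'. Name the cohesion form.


Reasoning: Functions share data
Type: Communicational cohesion

Communicational cohesion


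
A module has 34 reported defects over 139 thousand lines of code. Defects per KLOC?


Defect density = defects / KLOC
Defect density = 34 / 139
Defect density = 0.245 defects/KLOC

0.245 defects/KLOC


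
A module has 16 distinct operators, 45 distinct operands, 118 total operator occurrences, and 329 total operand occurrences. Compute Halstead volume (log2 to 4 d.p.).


Formula: V = N * log2(η), where N = N1 + N2 and η = η1 + η2
η = 16 + 45 = 61
N = 118 + 329 = 447
log2(61) ≈ 5.9307
V = 447 * 5.9307 = 2651.02

2651.02


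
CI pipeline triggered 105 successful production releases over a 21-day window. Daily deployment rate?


Formula: deployments per day = releases / days
= 105 / 21
= 5.0 deploys/day
(equivalently, 35.0 deploys/week)

5.0 deploys/day


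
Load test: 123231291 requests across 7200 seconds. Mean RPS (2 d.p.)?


Formula: throughput = requests / seconds
throughput = 123231291 / 7200
throughput = 17115.46 requests/second

17115.46 requests/second


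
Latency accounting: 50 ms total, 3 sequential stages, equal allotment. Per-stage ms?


Formula: per_stage = total_budget / stages
per_stage = 50 / 3
per_stage = 16.67 ms

16.67 ms


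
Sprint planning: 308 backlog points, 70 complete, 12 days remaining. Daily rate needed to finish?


Formula: Required rate = Remaining points / Days left
Remaining = 308 - 70 = 238 points
Required rate = 238 / 12 = 19.83 points/day

19.83 points/day


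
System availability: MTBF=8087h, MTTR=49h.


Availability = MTBF / (MTBF + MTTR)
Availability = 8087 / (8087 + 49)
Availability = 8087 / 8136
Availability = 99.3977%

99.3977%


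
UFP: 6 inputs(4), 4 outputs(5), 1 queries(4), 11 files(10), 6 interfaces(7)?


UFP = EI*4 + EO*5 + EQ*4 + ILF*10 + EIF*7
UFP = 6*4 + 4*5 + 1*4 + 11*10 + 6*7
UFP = 24 + 20 + 4 + 110 + 42
UFP = 200

200


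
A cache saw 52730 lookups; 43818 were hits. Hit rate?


Formula: hit rate = hits / (hits + misses) * 100
hit rate = 43818 / (43818 + 8912) * 100
hit rate = 43818 / 52730 * 100
hit rate = 83.1%

83.1%


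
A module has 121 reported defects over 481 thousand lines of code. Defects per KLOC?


Defect density = defects / KLOC
Defect density = 121 / 481
Defect density = 0.252 defects/KLOC

0.252 defects/KLOC


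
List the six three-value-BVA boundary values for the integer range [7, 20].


Range: [7, 20]
Boundaries: just below min, min, min+1, max-1, max, just above max
Values: [6, 7, 8, 19, 20, 21]

[6, 7, 8, 19, 20, 21]


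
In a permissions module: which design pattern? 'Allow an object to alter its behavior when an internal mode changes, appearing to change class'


This matches the State pattern

State


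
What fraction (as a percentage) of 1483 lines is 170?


Coverage = covered / total * 100
Coverage = 170 / 1483 * 100
Coverage = 11.46%

11.46%


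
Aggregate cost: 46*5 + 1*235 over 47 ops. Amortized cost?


Formula: Amortized cost = Total cost / Operations
Total cost = (46 * 5) + (1 * 235)
Total cost = 230 + 235 = 465
Amortized = 465 / 47 = 9.8936

9.8936


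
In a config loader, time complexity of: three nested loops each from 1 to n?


Reasoning: three levels of nesting over n
Complexity: O(n^3)

O(n^3)


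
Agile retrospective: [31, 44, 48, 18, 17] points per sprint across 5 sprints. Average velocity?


Formula: Avg velocity = Total points / Number of sprints
Points: [31, 44, 48, 18, 17]
Sum = 31 + 44 + 48 + 18 + 17 = 158
Avg velocity = 158 / 5 = 31.6 points/sprint

31.6 points/sprint


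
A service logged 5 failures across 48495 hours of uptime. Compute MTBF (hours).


Formula: MTBF = Total operating time / Number of failures
MTBF = 48495 / 5
MTBF = 9699.0 hours

9699.0 hours


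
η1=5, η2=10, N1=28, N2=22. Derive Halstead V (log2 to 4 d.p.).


Formula: V = N * log2(η), where N = N1 + N2 and η = η1 + η2
η = 5 + 10 = 15
N = 28 + 22 = 50
log2(15) ≈ 3.9069
V = 50 * 3.9069 = 195.35

195.35


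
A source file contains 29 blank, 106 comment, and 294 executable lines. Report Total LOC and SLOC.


Total LOC = blank + comment + code
Total LOC = 29 + 106 + 294 = 429
SLOC (source only) = code = 294

Total LOC: 429, SLOC: 294


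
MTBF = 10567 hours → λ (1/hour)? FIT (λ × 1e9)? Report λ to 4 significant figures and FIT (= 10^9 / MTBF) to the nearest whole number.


Formula: λ = 1 / MTBF; FIT = λ × 1e9 = 1e9 / MTBF
λ = 1 / 10567 ≈ 9.463e-05 failures/hour
FIT = 1e9 / 10567 ≈ 94634 failures per 1e9 hours (nearest whole number)

λ = 9.463e-05 /h, FIT = 94634


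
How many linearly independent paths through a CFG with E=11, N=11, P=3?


Formula: V(G) = E - N + 2P
V(G) = 11 - 11 + 2*3
V(G) = 0 + 6
V(G) = 6

6


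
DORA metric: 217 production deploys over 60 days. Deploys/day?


Formula: deployments per day = releases / days
= 217 / 60
= 3.617 deploys/day
(equivalently, 25.32 deploys/week)

3.617 deploys/day


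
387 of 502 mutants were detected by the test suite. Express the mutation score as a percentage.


Mutation score = killed / total * 100
Mutation score = 387 / 502 * 100
Mutation score = 77.09%

77.09%


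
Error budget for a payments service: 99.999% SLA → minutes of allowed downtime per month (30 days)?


Formula: allowed downtime = period * (100 - SLA) / 100
Period (month (30 days)) = 43200 minutes
Unavailability fraction = (100 - 99.999) / 100
Allowed downtime = 43200 * (100 - 99.999) / 100
Allowed downtime = 0.432 minutes

0.432 minutes


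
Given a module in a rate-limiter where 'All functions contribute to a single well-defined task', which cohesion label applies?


Reasoning: Best: single purpose
Type: Functional cohesion

Functional cohesion


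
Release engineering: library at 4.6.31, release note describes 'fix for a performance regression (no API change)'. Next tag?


Current: 4.6.31
Change category: 'fix for a performance regression (no API change)' → patch bump
SemVer rule: patch bump → increment PATCH (MAJOR and MINOR unchanged)
New: 4.6.32

4.6.32


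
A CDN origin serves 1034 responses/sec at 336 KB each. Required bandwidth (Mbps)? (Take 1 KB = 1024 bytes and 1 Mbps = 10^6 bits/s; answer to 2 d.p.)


Formula: Mbps = payload_bytes * RPS * 8 / 1e6
Payload per request = 336 KB = 336 * 1024 = 344064 bytes
Total bytes/sec = 344064 * 1034 = 355762176
Total bits/sec = 355762176 * 8 = 2846097408
Mbps = 2846097408 / 1e6 = 2846.1

2846.1 Mbps


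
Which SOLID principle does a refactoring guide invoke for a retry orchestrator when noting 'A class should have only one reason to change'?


This describes the Single Responsibility Principle (SRP)

Single Responsibility Principle (SRP)


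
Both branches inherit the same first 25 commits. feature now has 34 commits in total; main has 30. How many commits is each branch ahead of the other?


Common ancestor: commit #25
feature commits after divergence: 34 - 25 = 9
main commits after divergence: 30 - 25 = 5
feature is 9 commits ahead of main
main is 5 commits ahead of feature

feature ahead: 9, main ahead: 5
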